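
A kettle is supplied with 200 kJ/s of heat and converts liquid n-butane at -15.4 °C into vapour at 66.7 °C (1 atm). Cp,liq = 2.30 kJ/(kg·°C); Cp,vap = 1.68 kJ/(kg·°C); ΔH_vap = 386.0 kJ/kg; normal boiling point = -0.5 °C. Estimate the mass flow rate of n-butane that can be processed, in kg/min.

Δh = 2.30×(-0.5−-15.4) + 386.0 + 1.68×(66.7−-0.5) = 533.17 kJ/kg
Q = 200 kJ/s = 200 kJ/s = 12000 kJ/min
ṁ = Q/Δh = 12000 / 533.17 = 22.507 kg/min

ṁ = 22.5 kg/min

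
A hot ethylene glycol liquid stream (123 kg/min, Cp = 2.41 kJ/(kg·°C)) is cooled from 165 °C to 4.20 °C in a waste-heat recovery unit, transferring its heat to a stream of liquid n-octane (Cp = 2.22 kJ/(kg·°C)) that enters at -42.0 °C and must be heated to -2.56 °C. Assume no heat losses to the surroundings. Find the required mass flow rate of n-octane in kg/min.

Heat released by hot stream: Q = 123 × 2.41 × (165 − 4.20) = 47666 kJ/min
Energy balance on cold side (adiabatic exchanger): Q = ṁ_c·Cp_c·(T_c,out − T_c,in)
ṁ_c = 47666 / [2.22 × (-2.56 − -42.0)] = 544.4 kg/min

ṁ_c = 544 kg/min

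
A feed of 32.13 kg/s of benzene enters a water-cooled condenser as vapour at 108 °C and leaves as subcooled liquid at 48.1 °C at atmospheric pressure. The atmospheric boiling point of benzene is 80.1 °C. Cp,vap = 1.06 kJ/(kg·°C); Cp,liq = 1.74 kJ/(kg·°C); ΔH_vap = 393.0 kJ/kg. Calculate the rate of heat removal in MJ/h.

Q_c = 55300 MJ/h

vapour 108→80.1 °C: -29.574 kJ/kg
condensation at 80.1 °C: -393 kJ/kg
liquid 80.1→48.1 °C: -55.68 kJ/kg
Δh = -29.574 + -393 + -55.68 = -478.25 kJ/kg
Q = ṁ·Δh = 32.13 kg/s × -478.25 kJ/kg = -15366 kJ/s
|Q| = 15366 kW = 55319 MJ/h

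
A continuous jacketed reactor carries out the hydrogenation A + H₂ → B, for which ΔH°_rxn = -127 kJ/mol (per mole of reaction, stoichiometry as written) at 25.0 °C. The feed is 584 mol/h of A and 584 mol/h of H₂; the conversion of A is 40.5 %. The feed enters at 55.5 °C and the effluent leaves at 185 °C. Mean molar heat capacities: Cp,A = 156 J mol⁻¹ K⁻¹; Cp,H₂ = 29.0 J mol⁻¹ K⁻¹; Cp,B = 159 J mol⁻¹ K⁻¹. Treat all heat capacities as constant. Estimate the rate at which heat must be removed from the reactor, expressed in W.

Extent of reaction ξ = 0.405 × 584 = 236.52 mol/h
Reaction term: ξ·ΔH°_rxn = 236.52 × -127 = -30038 kJ/h
Sensible, feed 55.5→25 °C: -3295.2 kJ/h
Outlet flows (mol/h): A 347.48, H₂ 347.48, B 236.52
Sensible, products 25→185 °C: 16302 kJ/h
Q = ΔH = -17031 kJ/h = -4.7308 kW
Heat removed = 4730.8 W

Q_out = 4730 W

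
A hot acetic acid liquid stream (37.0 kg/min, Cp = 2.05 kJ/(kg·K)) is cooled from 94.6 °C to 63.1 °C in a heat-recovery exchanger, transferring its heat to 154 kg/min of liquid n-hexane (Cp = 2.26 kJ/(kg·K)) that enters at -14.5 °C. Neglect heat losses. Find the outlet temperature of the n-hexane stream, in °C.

Heat released by hot stream: Q = 37.0 × 2.05 × (94.6 − 63.1) = 2389.3 kJ/min
Energy balance on cold side (adiabatic exchanger): Q = ṁ_c·Cp_c·(T_c,out − T_c,in)
T_c,out = -14.5 + 2389.3/(154 × 2.26) = -7.6351 °C

T_c,out = -7.64 °C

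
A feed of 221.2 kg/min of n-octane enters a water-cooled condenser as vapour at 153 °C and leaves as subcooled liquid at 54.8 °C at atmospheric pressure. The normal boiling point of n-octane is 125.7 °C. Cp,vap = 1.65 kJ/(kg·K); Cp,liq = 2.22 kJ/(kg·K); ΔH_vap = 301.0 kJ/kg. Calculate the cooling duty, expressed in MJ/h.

vapour 153→125.7 °C: -45.045 kJ/kg
condensation at 125.7 °C: -301 kJ/kg
liquid 125.7→54.8 °C: -157.4 kJ/kg
Δh = -45.045 + -301 + -157.4 = -503.44 kJ/kg
Q = ṁ·Δh = 221.2 kg/min × -503.44 kJ/kg = -111360 kJ/min
|Q| = 1856 kW = 6681.7 MJ/h

Q_c = 6680 MJ/h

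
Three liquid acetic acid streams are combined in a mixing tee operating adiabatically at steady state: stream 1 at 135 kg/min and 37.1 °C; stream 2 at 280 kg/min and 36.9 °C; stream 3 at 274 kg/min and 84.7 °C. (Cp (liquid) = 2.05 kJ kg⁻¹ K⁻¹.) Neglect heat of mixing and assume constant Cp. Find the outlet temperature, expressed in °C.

No heat crosses the boundary, so H_out = H_in.
Σ ṁᵢCp,ᵢTᵢ = 135×2.05×37.1 + 280×2.05×36.9 + 274×2.05×84.7 = 79024
Σ ṁᵢCp,ᵢ = 135×2.05 + 280×2.05 + 274×2.05 = 1412.4
T_out = 79024 / 1412.4 = 55.948 °C

T_out = 55.9 °C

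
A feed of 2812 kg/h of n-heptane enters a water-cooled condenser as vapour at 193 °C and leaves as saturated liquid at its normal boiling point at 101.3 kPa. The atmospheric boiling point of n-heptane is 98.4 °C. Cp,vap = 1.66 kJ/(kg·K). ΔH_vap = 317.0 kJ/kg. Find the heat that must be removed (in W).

Q_c = 370000 W

vapour 193→98.4 °C: -157.04 kJ/kg
condensation at 98.4 °C: -317 kJ/kg
Δh = -157.04 + -317 = -474.04 kJ/kg
Q = ṁ·Δh = 2812 kg/h × -474.04 kJ/kg = -1.333e+06 kJ/h
|Q| = 370.27 kW = 370270 W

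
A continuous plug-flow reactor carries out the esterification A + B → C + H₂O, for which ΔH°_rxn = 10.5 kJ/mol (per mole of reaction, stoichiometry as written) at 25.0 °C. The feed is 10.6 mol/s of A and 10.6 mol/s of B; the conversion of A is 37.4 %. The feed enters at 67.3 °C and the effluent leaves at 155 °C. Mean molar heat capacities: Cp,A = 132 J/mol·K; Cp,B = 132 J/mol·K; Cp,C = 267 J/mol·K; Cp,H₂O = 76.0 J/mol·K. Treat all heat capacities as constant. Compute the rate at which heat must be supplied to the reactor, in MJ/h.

Extent of reaction ξ = 0.374 × 10.6 = 3.9644 mol/s
Reaction term: ξ·ΔH°_rxn = 3.9644 × 10.5 = 41.626 kJ/s
Sensible, feed 67.3→25 °C: -118.37 kJ/s
Outlet flows (mol/s): A 6.6356, B 6.6356, C 3.9644, H₂O 3.9644
Sensible, products 25→155 °C: 404.51 kJ/s
Q = ΔH = 327.76 kJ/s = 327.76 kW
Heat supplied = 1179.9 MJ/h

Q_in = 1180 MJ/h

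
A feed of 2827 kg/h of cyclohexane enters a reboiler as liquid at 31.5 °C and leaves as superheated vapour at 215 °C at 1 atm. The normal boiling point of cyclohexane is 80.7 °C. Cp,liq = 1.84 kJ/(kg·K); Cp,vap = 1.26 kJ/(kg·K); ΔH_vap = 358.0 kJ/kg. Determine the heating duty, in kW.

liquid 31.5→80.7 °C: 90.528 kJ/kg
vaporisation at 80.7 °C: 358 kJ/kg
vapour 80.7→215 °C: 169.22 kJ/kg
Δh = 90.528 + 358 + 169.22 = 617.75 kJ/kg
Q = ṁ·Δh = 2827 kg/h × 617.75 kJ/kg = 1.7464e+06 kJ/h
|Q| = 485.1 kW

Q = 485 kW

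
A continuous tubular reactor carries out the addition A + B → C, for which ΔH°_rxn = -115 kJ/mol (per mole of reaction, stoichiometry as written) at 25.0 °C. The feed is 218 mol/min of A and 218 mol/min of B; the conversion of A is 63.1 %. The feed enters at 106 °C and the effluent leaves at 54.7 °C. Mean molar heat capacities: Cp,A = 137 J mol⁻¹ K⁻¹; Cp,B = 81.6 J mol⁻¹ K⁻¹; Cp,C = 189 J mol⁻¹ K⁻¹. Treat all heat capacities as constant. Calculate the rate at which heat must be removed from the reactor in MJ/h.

Q_out = 1100 MJ/h

Extent of reaction ξ = 0.631 × 218 = 137.56 mol/min
Reaction term: ξ·ΔH°_rxn = 137.56 × -115 = -15819 kJ/min
Sensible, feed 106→25 °C: -3860 kJ/min
Outlet flows (mol/min): A 80.442, B 80.442, C 137.56
Sensible, products 25→54.7 °C: 1294.4 kJ/min
Q = ΔH = -18385 kJ/min = -306.41 kW
Heat removed = 1103.1 MJ/h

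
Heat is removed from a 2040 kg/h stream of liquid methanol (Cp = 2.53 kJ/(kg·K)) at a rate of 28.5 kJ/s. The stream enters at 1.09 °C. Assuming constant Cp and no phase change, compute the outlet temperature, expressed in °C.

T_out = -18.8 °C

Q = 28.5 kJ/s = 102600 kJ/h
ΔT = Q/(ṁ·Cp) = 102600/(2040×2.53) = 19.879 K
T_out = 1.09 − 19.879 = -18.789 °C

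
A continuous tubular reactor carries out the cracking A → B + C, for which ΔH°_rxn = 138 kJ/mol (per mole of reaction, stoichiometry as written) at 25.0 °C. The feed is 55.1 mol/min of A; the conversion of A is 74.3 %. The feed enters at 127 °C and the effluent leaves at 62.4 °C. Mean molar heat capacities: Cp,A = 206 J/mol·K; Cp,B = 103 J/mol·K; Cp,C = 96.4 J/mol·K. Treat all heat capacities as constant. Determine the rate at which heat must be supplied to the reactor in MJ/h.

Extent of reaction ξ = 0.743 × 55.1 = 40.939 mol/min
Reaction term: ξ·ΔH°_rxn = 40.939 × 138 = 5649.6 kJ/min
Sensible, feed 127→25 °C: -1157.8 kJ/min
Outlet flows (mol/min): A 14.161, B 40.939, C 40.939
Sensible, products 25→62.4 °C: 414.41 kJ/min
Q = ΔH = 4906.3 kJ/min = 81.771 kW
Heat supplied = 294.38 MJ/h

Q_in = 294 MJ/h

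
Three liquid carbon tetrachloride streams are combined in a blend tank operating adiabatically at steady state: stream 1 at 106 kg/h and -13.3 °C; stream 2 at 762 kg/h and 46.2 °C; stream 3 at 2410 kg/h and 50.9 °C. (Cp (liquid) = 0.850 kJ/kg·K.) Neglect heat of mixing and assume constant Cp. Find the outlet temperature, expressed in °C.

Energy balance with Q = 0: Σ ṁᵢCp,ᵢ(T_out − Tᵢ) = 0
Σ ṁᵢCp,ᵢTᵢ = 106×0.850×-13.3 + 762×0.850×46.2 + 2410×0.850×50.9 = 132990
Σ ṁᵢCp,ᵢ = 106×0.850 + 762×0.850 + 2410×0.850 = 2786.3
T_out = 132990 / 2786.3 = 47.731 °C

T_out = 47.7 °C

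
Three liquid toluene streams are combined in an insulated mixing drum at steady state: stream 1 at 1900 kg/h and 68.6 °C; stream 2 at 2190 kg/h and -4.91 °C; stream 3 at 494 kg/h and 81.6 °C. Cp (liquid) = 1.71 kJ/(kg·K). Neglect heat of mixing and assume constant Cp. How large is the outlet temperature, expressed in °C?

No heat crosses the boundary, so H_out = H_in.
T_out = Σ ṁᵢCp,ᵢTᵢ / Σ ṁᵢCp,ᵢ
      = 273420 / 7838.6 = 34.882 °C

T_out = 34.9 °C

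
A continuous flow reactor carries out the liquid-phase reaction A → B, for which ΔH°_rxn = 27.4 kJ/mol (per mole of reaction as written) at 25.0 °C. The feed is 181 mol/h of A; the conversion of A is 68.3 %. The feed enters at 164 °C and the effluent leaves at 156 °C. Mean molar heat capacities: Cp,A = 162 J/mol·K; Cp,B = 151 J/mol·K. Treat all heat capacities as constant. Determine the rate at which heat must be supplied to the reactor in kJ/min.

Q_in = 49.6 kJ/min

Extent of reaction ξ = 0.683 × 181 = 123.62 mol/h
Reaction term: ξ·ΔH°_rxn = 123.62 × 27.4 = 3387.3 kJ/h
Sensible, feed 164→25 °C: -4075.8 kJ/h
Outlet flows (mol/h): A 57.377, B 123.62
Sensible, products 25→156 °C: 3663 kJ/h
Q = ΔH = 2974.6 kJ/h = 0.82626 kW
Heat supplied = 49.576 kJ/min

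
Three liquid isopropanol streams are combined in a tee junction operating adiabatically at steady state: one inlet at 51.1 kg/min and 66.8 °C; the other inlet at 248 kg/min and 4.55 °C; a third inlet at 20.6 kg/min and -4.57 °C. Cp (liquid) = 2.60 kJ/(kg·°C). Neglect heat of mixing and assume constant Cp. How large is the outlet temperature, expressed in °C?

T_out = 13.9 °C

Energy balance with Q = 0: Σ ṁᵢCp,ᵢ(T_out − Tᵢ) = 0
Σ ṁᵢCp,ᵢTᵢ = 51.1×2.60×66.8 + 248×2.60×4.55 + 20.6×2.60×-4.57 = 11564
Σ ṁᵢCp,ᵢ = 51.1×2.60 + 248×2.60 + 20.6×2.60 = 831.22
T_out = 11564 / 831.22 = 13.912 °C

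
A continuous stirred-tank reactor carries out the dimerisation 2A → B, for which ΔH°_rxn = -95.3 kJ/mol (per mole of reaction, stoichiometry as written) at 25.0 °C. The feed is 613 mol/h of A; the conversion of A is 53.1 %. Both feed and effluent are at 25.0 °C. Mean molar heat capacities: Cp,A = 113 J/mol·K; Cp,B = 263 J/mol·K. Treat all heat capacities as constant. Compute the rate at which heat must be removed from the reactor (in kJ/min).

Extent of reaction ξ = 0.531 × 613 / 2 = 162.75 mol/h
Reaction term: ξ·ΔH°_rxn = 162.75 × -95.3 = -15510 kJ/h
Q = ΔH = -15510 kJ/h = -4.3084 kW
Heat removed = 258.5 kJ/min

Q_out = 259 kJ/min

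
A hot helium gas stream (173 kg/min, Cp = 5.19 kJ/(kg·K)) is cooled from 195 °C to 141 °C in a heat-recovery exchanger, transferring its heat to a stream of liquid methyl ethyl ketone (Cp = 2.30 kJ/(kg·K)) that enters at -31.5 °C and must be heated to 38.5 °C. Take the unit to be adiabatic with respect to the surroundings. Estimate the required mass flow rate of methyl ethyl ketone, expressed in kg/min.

Heat released by hot stream: Q = 173 × 5.19 × (195 − 141) = 48485 kJ/min
Energy balance on cold side (adiabatic exchanger): Q = ṁ_c·Cp_c·(T_c,out − T_c,in)
ṁ_c = 48485 / [2.30 × (38.5 − -31.5)] = 301.15 kg/min

ṁ_c = 301 kg/min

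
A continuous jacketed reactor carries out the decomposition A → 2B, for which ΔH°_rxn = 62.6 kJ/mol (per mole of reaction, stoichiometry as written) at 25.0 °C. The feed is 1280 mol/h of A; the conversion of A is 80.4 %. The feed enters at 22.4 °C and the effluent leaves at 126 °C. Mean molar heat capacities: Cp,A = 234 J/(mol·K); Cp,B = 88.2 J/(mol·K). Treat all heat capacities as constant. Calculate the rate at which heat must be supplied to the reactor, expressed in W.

Extent of reaction ξ = 0.804 × 1280 = 1029.1 mol/h
Reaction term: ξ·ΔH°_rxn = 1029.1 × 62.6 = 64423 kJ/h
Sensible, feed 22.4→25 °C: 778.75 kJ/h
Outlet flows (mol/h): A 250.88, B 2058.2
Sensible, products 25→126 °C: 24265 kJ/h
Q = ΔH = 89466 kJ/h = 24.852 kW
Heat supplied = 24852 W

Q_in = 24900 W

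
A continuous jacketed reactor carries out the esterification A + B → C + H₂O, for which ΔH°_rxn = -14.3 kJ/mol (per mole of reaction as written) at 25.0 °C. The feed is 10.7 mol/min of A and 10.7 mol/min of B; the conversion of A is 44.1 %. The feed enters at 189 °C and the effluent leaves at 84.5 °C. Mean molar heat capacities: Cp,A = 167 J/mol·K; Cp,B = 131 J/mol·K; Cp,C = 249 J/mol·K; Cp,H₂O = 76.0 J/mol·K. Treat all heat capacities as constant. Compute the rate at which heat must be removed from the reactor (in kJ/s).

Q_out = 6.55 kJ/s

Extent of reaction ξ = 0.441 × 10.7 = 4.7187 mol/min
Reaction term: ξ·ΔH°_rxn = 4.7187 × -14.3 = -67.477 kJ/min
Sensible, feed 189→25 °C: -522.93 kJ/min
Outlet flows (mol/min): A 5.9813, B 5.9813, C 4.7187, H₂O 4.7187
Sensible, products 25→84.5 °C: 197.3 kJ/min
Q = ΔH = -393.11 kJ/min = -6.5518 kW
Heat removed = 6.5518 kJ/s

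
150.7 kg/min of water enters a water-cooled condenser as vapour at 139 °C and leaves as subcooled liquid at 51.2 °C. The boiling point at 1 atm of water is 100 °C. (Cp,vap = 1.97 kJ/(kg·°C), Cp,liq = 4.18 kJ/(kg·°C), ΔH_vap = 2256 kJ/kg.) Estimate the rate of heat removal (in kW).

vapour 139→100 °C: -76.83 kJ/kg
condensation at 100 °C: -2256 kJ/kg
liquid 100→51.2 °C: -203.98 kJ/kg
Δh = -76.83 + -2256 + -203.98 = -2536.8 kJ/kg
Q = ṁ·Δh = 150.7 kg/min × -2536.8 kJ/kg = -382300 kJ/min
|Q| = 6371.6 kW

Q_c = 6370 kW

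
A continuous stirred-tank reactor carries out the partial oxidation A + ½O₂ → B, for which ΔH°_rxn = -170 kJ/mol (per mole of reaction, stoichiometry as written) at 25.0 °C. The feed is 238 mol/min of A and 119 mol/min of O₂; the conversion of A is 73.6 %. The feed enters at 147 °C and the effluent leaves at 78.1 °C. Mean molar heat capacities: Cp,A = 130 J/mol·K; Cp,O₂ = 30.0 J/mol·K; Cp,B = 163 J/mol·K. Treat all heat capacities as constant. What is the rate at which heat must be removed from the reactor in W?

Extent of reaction ξ = 0.736 × 238 = 175.17 mol/min
Reaction term: ξ·ΔH°_rxn = 175.17 × -170 = -29779 kJ/min
Sensible, feed 147→25 °C: -4210.2 kJ/min
Outlet flows (mol/min): A 62.832, O₂ 31.416, B 175.17
Sensible, products 25→78.1 °C: 1999.9 kJ/min
Q = ΔH = -31989 kJ/min = -533.15 kW
Heat removed = 533150 W

Q_out = 533000 W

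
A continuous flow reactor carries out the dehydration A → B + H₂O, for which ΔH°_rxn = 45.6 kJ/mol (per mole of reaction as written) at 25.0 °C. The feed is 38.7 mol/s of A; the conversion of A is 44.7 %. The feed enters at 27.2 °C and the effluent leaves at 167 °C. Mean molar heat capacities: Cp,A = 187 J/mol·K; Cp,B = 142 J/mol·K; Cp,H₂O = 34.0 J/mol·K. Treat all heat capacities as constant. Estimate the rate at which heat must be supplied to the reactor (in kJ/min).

Q_in = 106000 kJ/min

Extent of reaction ξ = 0.447 × 38.7 = 17.299 mol/s
Reaction term: ξ·ΔH°_rxn = 17.299 × 45.6 = 788.83 kJ/s
Sensible, feed 27.2→25 °C: -15.921 kJ/s
Outlet flows (mol/s): A 21.401, B 17.299, H₂O 17.299
Sensible, products 25→167 °C: 1000.6 kJ/s
Q = ΔH = 1773.5 kJ/s = 1773.5 kW
Heat supplied = 106410 kJ/min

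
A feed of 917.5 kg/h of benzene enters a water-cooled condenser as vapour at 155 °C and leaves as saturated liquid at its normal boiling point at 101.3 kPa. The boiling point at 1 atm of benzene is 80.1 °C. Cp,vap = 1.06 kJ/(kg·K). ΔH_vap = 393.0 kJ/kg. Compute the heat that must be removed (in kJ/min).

vapour 155→80.1 °C: -79.394 kJ/kg
condensation at 80.1 °C: -393 kJ/kg
Δh = -79.394 + -393 = -472.39 kJ/kg
Q = ṁ·Δh = 917.5 kg/h × -472.39 kJ/kg = -433420 kJ/h
|Q| = 120.39 kW = 7223.7 kJ/min

Q_c = 7220 kJ/min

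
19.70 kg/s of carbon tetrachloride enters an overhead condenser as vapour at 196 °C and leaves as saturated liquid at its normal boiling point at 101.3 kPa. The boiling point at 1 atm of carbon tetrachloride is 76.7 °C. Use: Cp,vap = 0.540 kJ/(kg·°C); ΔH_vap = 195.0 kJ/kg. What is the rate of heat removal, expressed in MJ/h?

Q_c = 18400 MJ/h

vapour 196→76.7 °C: -64.422 kJ/kg
condensation at 76.7 °C: -195 kJ/kg
Δh = -64.422 + -195 = -259.42 kJ/kg
Q = ṁ·Δh = 19.70 kg/s × -259.42 kJ/kg = -5110.6 kJ/s
|Q| = 5110.6 kW = 18398 MJ/h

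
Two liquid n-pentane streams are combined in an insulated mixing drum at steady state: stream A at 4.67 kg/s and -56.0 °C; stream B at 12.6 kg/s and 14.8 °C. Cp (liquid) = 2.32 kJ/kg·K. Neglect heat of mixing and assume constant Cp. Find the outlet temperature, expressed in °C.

Adiabatic, steady state ⇒ Σ ṁᵢCp,ᵢ(T_out − Tᵢ) = 0
Σ ṁᵢCp,ᵢTᵢ = 4.67×2.32×-56.0 + 12.6×2.32×14.8 = -174.09
Σ ṁᵢCp,ᵢ = 4.67×2.32 + 12.6×2.32 = 40.066
T_out = -174.09 / 40.066 = -4.3451 °C

T_out = -4.35 °C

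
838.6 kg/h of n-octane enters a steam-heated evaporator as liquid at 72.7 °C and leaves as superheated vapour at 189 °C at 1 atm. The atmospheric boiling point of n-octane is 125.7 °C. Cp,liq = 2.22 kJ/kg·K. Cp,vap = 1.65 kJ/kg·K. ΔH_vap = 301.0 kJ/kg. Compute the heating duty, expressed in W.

liquid 72.7→125.7 °C: 117.66 kJ/kg
vaporisation at 125.7 °C: 301 kJ/kg
vapour 125.7→189 °C: 104.44 kJ/kg
Δh = 117.66 + 301 + 104.44 = 523.11 kJ/kg
Q = ṁ·Δh = 838.6 kg/h × 523.11 kJ/kg = 438680 kJ/h
|Q| = 121.85 kW = 121850 W

Q = 122000 W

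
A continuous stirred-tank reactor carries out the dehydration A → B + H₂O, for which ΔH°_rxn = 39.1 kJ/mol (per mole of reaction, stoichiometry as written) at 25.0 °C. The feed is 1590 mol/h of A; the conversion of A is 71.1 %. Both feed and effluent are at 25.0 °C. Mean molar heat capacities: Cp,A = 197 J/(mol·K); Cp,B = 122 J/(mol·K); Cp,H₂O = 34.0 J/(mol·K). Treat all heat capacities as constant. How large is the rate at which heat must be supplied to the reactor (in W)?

Extent of reaction ξ = 0.711 × 1590 = 1130.5 mol/h
Reaction term: ξ·ΔH°_rxn = 1130.5 × 39.1 = 44202 kJ/h
Q = ΔH = 44202 kJ/h = 12.278 kW
Heat supplied = 12278 W

Q_in = 12300 W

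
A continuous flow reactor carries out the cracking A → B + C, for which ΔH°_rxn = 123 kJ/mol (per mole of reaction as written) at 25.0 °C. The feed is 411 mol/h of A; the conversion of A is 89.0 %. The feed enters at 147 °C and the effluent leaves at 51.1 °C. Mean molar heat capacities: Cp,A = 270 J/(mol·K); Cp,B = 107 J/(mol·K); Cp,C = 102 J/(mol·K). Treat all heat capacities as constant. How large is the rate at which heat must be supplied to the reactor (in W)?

Extent of reaction ξ = 0.890 × 411 = 365.79 mol/h
Reaction term: ξ·ΔH°_rxn = 365.79 × 123 = 44992 kJ/h
Sensible, feed 147→25 °C: -13538 kJ/h
Outlet flows (mol/h): A 45.21, B 365.79, C 365.79
Sensible, products 25→51.1 °C: 2313.9 kJ/h
Q = ΔH = 33768 kJ/h = 9.3799 kW
Heat supplied = 9379.9 W

Q_in = 9380 W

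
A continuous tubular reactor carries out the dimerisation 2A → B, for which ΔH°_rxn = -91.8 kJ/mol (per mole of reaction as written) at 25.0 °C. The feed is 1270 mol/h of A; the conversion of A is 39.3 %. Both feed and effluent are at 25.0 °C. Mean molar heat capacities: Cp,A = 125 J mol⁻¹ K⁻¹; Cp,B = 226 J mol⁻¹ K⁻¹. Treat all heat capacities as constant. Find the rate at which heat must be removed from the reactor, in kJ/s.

Q_out = 6.36 kJ/s

Extent of reaction ξ = 0.393 × 1270 / 2 = 249.56 mol/h
Reaction term: ξ·ΔH°_rxn = 249.56 × -91.8 = -22909 kJ/h
Q = ΔH = -22909 kJ/h = -6.3637 kW
Heat removed = 6.3637 kJ/s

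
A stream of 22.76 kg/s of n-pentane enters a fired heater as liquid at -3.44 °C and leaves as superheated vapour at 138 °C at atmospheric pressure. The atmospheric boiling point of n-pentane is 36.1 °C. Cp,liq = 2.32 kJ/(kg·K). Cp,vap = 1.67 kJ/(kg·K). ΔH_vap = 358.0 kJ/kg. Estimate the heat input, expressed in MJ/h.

liquid -3.44→36.1 °C: 91.733 kJ/kg
vaporisation at 36.1 °C: 358 kJ/kg
vapour 36.1→138 °C: 170.17 kJ/kg
Δh = 91.733 + 358 + 170.17 = 619.91 kJ/kg
Q = ṁ·Δh = 22.76 kg/s × 619.91 kJ/kg = 14109 kJ/s
|Q| = 14109 kW = 50793 MJ/h

Q = 50800 MJ/h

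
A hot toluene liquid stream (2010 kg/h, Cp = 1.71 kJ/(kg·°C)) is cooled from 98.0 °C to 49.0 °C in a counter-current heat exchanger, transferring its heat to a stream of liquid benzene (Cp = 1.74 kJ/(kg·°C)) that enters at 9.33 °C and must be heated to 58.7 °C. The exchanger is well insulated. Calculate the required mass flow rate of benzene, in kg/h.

Heat released by hot stream: Q = 2010 × 1.71 × (98.0 − 49.0) = 168420 kJ/h
Energy balance on cold side (adiabatic exchanger): Q = ṁ_c·Cp_c·(T_c,out − T_c,in)
ṁ_c = 168420 / [1.74 × (58.7 − 9.33)] = 1960.5 kg/h

ṁ_c = 1960 kg/h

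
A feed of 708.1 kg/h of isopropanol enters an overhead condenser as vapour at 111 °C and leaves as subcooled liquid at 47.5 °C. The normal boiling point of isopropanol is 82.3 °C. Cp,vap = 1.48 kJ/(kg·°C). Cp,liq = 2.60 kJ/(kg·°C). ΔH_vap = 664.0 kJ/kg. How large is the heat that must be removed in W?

vapour 111→82.3 °C: -42.476 kJ/kg
condensation at 82.3 °C: -664 kJ/kg
liquid 82.3→47.5 °C: -90.48 kJ/kg
Δh = -42.476 + -664 + -90.48 = -796.96 kJ/kg
Q = ṁ·Δh = 708.1 kg/h × -796.96 kJ/kg = -564320 kJ/h
|Q| = 156.76 kW = 156760 W

Q_c = 157000 W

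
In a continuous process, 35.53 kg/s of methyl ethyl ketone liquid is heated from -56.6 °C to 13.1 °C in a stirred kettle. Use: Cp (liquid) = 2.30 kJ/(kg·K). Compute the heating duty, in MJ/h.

Q = ṁ·Cp·ΔT = 35.53 × 2.30 × (13.1 − -56.6) = 5695.8 kJ/s
Heating duty = 20505 MJ/h

Q = 20500 MJ/h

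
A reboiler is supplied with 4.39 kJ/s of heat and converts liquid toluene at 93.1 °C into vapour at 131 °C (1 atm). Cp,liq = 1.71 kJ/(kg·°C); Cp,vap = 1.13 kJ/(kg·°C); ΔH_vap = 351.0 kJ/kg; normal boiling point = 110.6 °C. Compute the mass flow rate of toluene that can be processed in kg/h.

Δh = 1.71×(110.6−93.1) + 351.0 + 1.13×(131−110.6) = 403.98 kJ/kg
Q = 4.39 kJ/s = 4.39 kJ/s = 15804 kJ/h
ṁ = Q/Δh = 15804 / 403.98 = 39.121 kg/h

ṁ = 39.1 kg/h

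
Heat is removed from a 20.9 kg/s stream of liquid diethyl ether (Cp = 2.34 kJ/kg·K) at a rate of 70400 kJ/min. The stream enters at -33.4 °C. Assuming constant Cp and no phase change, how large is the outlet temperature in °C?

T_out = -57.4 °C

Q = 70400 kJ/min = 1173.3 kJ/s
ΔT = Q/(ṁ·Cp) = 1173.3/(20.9×2.34) = 23.992 K
T_out = -33.4 − 23.992 = -57.392 °C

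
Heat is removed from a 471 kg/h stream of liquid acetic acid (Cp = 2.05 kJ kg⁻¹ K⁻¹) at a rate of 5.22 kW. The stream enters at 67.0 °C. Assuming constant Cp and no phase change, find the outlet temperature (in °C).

T_out = 47.5 °C

Q = 5.22 kW = 18792 kJ/h
ΔT = Q/(ṁ·Cp) = 18792/(471×2.05) = 19.462 K
T_out = 67.0 − 19.462 = 47.538 °C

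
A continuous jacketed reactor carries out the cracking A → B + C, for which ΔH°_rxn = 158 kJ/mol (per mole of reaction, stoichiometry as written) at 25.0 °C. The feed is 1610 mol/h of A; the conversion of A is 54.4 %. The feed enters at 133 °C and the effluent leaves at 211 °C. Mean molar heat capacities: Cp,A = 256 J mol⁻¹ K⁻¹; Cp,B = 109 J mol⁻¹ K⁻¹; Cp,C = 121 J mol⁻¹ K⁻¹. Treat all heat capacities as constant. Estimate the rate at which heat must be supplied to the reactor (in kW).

Extent of reaction ξ = 0.544 × 1610 = 875.84 mol/h
Reaction term: ξ·ΔH°_rxn = 875.84 × 158 = 138380 kJ/h
Sensible, feed 133→25 °C: -44513 kJ/h
Outlet flows (mol/h): A 734.16, B 875.84, C 875.84
Sensible, products 25→211 °C: 72426 kJ/h
Q = ΔH = 166300 kJ/h = 46.193 kW
Heat supplied = 46.193 kW

Q_in = 46.2 kW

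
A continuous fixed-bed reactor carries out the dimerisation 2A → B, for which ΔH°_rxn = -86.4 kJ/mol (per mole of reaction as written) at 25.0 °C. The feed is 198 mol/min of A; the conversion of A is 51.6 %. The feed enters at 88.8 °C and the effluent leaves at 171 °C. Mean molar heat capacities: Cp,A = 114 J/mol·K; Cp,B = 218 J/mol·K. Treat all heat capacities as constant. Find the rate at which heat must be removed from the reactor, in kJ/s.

Extent of reaction ξ = 0.516 × 198 / 2 = 51.084 mol/min
Reaction term: ξ·ΔH°_rxn = 51.084 × -86.4 = -4413.7 kJ/min
Sensible, feed 88.8→25 °C: -1440.1 kJ/min
Outlet flows (mol/min): A 95.832, B 51.084
Sensible, products 25→171 °C: 3220.9 kJ/min
Q = ΔH = -2632.8 kJ/min = -43.88 kW
Heat removed = 43.88 kJ/s

Q_out = 43.9 kJ/s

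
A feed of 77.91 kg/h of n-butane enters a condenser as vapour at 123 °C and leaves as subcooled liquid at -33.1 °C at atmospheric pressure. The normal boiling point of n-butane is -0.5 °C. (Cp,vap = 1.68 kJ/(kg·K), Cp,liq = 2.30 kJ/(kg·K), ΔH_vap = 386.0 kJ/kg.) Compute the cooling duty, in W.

vapour 123→-0.5 °C: -207.48 kJ/kg
condensation at -0.5 °C: -386 kJ/kg
liquid -0.5→-33.1 °C: -74.98 kJ/kg
Δh = -207.48 + -386 + -74.98 = -668.46 kJ/kg
Q = ṁ·Δh = 77.91 kg/h × -668.46 kJ/kg = -52080 kJ/h
|Q| = 14.467 kW = 14467 W

Q_c = 14500 W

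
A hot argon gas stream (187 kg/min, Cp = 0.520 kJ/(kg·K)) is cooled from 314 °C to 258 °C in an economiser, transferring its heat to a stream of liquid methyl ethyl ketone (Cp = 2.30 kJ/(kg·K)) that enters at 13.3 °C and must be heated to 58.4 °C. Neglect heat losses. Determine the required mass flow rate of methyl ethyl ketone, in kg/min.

ṁ_c = 52.5 kg/min

Heat released by hot stream: Q = 187 × 0.520 × (314 − 258) = 5445.4 kJ/min
Energy balance on cold side (adiabatic exchanger): Q = ṁ_c·Cp_c·(T_c,out − T_c,in)
ṁ_c = 5445.4 / [2.30 × (58.4 − 13.3)] = 52.496 kg/min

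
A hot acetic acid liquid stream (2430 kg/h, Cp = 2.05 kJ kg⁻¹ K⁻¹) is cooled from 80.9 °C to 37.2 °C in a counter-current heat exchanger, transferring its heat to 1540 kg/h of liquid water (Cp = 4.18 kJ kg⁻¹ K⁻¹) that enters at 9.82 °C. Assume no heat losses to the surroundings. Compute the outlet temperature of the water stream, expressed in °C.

Heat released by hot stream: Q = 2430 × 2.05 × (80.9 − 37.2) = 217690 kJ/h
Energy balance on cold side (adiabatic exchanger): Q = ṁ_c·Cp_c·(T_c,out − T_c,in)
T_c,out = 9.82 + 217690/(1540 × 4.18) = 43.638 °C

T_c,out = 43.6 °C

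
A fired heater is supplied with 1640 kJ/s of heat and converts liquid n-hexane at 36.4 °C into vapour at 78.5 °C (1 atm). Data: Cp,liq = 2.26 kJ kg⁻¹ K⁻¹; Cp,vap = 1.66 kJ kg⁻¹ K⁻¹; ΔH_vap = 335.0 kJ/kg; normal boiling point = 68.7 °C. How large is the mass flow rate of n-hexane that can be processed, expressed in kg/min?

ṁ = 232 kg/min

Δh = 2.26×(68.7−36.4) + 335.0 + 1.66×(78.5−68.7) = 424.27 kJ/kg
Q = 1640 kJ/s = 1640 kJ/s = 98400 kJ/min
ṁ = Q/Δh = 98400 / 424.27 = 231.93 kg/min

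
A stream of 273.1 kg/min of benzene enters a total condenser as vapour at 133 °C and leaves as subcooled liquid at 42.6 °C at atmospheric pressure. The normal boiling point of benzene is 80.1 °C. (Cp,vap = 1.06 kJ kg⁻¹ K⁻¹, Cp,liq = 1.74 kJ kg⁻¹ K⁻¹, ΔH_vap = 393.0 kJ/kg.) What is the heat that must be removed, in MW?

vapour 133→80.1 °C: -56.074 kJ/kg
condensation at 80.1 °C: -393 kJ/kg
liquid 80.1→42.6 °C: -65.25 kJ/kg
Δh = -56.074 + -393 + -65.25 = -514.32 kJ/kg
Q = ṁ·Δh = 273.1 kg/min × -514.32 kJ/kg = -140460 kJ/min
|Q| = 2341 kW = 2.341 MW

Q_c = 2.34 MW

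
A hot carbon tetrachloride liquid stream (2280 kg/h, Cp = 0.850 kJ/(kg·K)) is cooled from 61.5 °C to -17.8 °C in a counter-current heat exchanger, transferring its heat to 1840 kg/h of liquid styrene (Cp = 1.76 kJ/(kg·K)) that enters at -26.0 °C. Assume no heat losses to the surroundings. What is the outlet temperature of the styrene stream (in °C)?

T_c,out = 21.5 °C

Heat released by hot stream: Q = 2280 × 0.850 × (61.5 − -17.8) = 153680 kJ/h
Energy balance on cold side (adiabatic exchanger): Q = ṁ_c·Cp_c·(T_c,out − T_c,in)
T_c,out = -26.0 + 153680/(1840 × 1.76) = 21.457 °C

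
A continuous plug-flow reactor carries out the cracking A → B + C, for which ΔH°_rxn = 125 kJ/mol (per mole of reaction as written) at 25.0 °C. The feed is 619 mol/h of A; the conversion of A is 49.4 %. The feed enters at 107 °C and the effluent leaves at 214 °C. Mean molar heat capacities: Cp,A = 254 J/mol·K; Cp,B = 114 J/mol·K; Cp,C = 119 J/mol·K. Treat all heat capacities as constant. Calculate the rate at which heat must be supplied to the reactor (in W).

Extent of reaction ξ = 0.494 × 619 = 305.79 mol/h
Reaction term: ξ·ΔH°_rxn = 305.79 × 125 = 38223 kJ/h
Sensible, feed 107→25 °C: -12893 kJ/h
Outlet flows (mol/h): A 313.21, B 305.79, C 305.79
Sensible, products 25→214 °C: 28502 kJ/h
Q = ΔH = 53833 kJ/h = 14.954 kW
Heat supplied = 14954 W

Q_in = 15000 W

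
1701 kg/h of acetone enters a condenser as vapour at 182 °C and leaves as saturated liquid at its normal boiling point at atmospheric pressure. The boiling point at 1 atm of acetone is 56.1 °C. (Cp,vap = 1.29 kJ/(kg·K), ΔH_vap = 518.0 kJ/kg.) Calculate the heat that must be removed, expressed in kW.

vapour 182→56.1 °C: -162.41 kJ/kg
condensation at 56.1 °C: -518 kJ/kg
Δh = -162.41 + -518 = -680.41 kJ/kg
Q = ṁ·Δh = 1701 kg/h × -680.41 kJ/kg = -1.1574e+06 kJ/h
|Q| = 321.49 kW

Q_c = 321 kW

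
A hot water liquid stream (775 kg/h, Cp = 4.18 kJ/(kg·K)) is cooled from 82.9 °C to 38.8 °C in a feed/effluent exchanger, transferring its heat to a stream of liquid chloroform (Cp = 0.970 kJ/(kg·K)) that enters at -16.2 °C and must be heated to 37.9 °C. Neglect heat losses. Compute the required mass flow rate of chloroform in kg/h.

Heat released by hot stream: Q = 775 × 4.18 × (82.9 − 38.8) = 142860 kJ/h
Energy balance on cold side (adiabatic exchanger): Q = ṁ_c·Cp_c·(T_c,out − T_c,in)
ṁ_c = 142860 / [0.970 × (37.9 − -16.2)] = 2722.4 kg/h

ṁ_c = 2720 kg/h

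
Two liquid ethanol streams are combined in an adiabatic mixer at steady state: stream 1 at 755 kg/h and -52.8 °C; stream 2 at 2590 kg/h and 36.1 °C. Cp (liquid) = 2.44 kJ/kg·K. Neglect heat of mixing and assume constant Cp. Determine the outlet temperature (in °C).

T_out = 16.0 °C

Adiabatic, steady state ⇒ Σ ṁᵢCp,ᵢ(T_out − Tᵢ) = 0
T_out = Σ ṁᵢCp,ᵢTᵢ / Σ ṁᵢCp,ᵢ
      = 130870 / 8161.8 = 16.034 °C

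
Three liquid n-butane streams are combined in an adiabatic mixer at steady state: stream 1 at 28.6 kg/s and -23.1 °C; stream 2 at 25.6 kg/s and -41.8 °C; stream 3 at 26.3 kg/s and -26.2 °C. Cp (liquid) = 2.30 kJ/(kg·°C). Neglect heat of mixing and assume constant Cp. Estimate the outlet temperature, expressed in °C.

T_out = -30.1 °C

Energy balance with Q = 0: Σ ṁᵢCp,ᵢ(T_out − Tᵢ) = 0
Σ ṁᵢCp,ᵢTᵢ = 28.6×2.30×-23.1 + 25.6×2.30×-41.8 + 26.3×2.30×-26.2 = -5565.5
Σ ṁᵢCp,ᵢ = 28.6×2.30 + 25.6×2.30 + 26.3×2.30 = 185.15
T_out = -5565.5 / 185.15 = -30.06 °C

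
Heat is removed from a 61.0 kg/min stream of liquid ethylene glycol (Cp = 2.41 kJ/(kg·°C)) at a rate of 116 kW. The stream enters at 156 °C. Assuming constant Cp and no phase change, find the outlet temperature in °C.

T_out = 109 °C

Q = 116 kW = 6960 kJ/min
ΔT = Q/(ṁ·Cp) = 6960/(61.0×2.41) = 47.344 K
T_out = 156 − 47.344 = 108.66 °C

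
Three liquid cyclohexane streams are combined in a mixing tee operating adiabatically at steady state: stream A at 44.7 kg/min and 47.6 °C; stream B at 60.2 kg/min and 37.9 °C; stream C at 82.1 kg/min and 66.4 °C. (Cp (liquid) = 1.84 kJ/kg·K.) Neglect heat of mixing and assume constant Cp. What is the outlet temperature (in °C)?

Energy balance with Q = 0: Σ ṁᵢCp,ᵢ(T_out − Tᵢ) = 0
Σ ṁᵢCp,ᵢTᵢ = 44.7×1.84×47.6 + 60.2×1.84×37.9 + 82.1×1.84×66.4 = 18144
Σ ṁᵢCp,ᵢ = 44.7×1.84 + 60.2×1.84 + 82.1×1.84 = 344.08
T_out = 18144 / 344.08 = 52.731 °C

T_out = 52.7 °C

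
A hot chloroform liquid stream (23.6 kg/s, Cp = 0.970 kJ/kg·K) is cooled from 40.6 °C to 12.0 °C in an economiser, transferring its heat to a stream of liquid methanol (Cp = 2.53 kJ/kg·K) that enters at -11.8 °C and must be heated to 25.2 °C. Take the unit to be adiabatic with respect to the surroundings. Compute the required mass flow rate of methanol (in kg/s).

Heat released by hot stream: Q = 23.6 × 0.970 × (40.6 − 12.0) = 654.71 kJ/s
Energy balance on cold side (adiabatic exchanger): Q = ṁ_c·Cp_c·(T_c,out − T_c,in)
ṁ_c = 654.71 / [2.53 × (25.2 − -11.8)] = 6.994 kg/s

ṁ_c = 6.99 kg/s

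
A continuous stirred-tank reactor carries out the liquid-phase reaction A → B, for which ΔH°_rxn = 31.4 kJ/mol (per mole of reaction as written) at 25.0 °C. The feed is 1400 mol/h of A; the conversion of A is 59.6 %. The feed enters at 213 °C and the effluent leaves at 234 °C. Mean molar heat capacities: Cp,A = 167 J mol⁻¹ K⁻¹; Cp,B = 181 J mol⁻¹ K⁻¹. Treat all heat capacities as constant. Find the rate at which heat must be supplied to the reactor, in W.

Extent of reaction ξ = 0.596 × 1400 = 834.4 mol/h
Reaction term: ξ·ΔH°_rxn = 834.4 × 31.4 = 26200 kJ/h
Sensible, feed 213→25 °C: -43954 kJ/h
Outlet flows (mol/h): A 565.6, B 834.4
Sensible, products 25→234 °C: 51306 kJ/h
Q = ΔH = 33551 kJ/h = 9.3198 kW
Heat supplied = 9319.8 W

Q_in = 9320 W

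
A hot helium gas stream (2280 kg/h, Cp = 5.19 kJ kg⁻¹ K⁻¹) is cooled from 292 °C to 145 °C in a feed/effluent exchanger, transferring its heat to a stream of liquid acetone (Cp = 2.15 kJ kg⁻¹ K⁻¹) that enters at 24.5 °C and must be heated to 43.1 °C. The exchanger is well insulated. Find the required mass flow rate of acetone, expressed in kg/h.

Heat released by hot stream: Q = 2280 × 5.19 × (292 − 145) = 1.7395e+06 kJ/h
Energy balance on cold side (adiabatic exchanger): Q = ṁ_c·Cp_c·(T_c,out − T_c,in)
ṁ_c = 1.7395e+06 / [2.15 × (43.1 − 24.5)] = 43498 kg/h

ṁ_c = 43500 kg/h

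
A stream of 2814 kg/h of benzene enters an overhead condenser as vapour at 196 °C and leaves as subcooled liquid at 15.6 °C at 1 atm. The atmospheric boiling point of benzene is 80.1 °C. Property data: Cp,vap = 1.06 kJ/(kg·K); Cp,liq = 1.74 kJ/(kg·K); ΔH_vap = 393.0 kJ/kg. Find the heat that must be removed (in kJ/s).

vapour 196→80.1 °C: -122.85 kJ/kg
condensation at 80.1 °C: -393 kJ/kg
liquid 80.1→15.6 °C: -112.23 kJ/kg
Δh = -122.85 + -393 + -112.23 = -628.08 kJ/kg
Q = ṁ·Δh = 2814 kg/h × -628.08 kJ/kg = -1.7674e+06 kJ/h
|Q| = 490.95 kW

Q_c = 491 kJ/s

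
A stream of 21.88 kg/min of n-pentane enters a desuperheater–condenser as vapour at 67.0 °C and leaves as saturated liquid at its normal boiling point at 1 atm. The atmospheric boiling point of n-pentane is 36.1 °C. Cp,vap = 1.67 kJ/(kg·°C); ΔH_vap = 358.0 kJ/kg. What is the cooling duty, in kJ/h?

Q_c = 538000 kJ/h

vapour 67.0→36.1 °C: -51.603 kJ/kg
condensation at 36.1 °C: -358 kJ/kg
Δh = -51.603 + -358 = -409.6 kJ/kg
Q = ṁ·Δh = 21.88 kg/min × -409.6 kJ/kg = -8962.1 kJ/min
|Q| = 149.37 kW = 537730 kJ/h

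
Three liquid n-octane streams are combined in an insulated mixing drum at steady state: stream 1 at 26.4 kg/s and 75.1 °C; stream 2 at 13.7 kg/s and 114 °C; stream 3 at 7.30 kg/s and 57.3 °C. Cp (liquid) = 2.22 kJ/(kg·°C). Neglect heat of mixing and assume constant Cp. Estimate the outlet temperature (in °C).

No heat crosses the boundary, so H_out = H_in.
Σ ṁᵢCp,ᵢTᵢ = 26.4×2.22×75.1 + 13.7×2.22×114 + 7.30×2.22×57.3 = 8797.3
Σ ṁᵢCp,ᵢ = 26.4×2.22 + 13.7×2.22 + 7.30×2.22 = 105.23
T_out = 8797.3 / 105.23 = 83.602 °C

T_out = 83.6 °C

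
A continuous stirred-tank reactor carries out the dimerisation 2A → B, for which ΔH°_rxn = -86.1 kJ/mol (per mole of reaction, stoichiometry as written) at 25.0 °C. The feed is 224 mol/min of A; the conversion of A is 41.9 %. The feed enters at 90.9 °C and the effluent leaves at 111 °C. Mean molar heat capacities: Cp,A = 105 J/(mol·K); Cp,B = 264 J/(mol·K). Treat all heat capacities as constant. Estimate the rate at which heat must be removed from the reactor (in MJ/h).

Extent of reaction ξ = 0.419 × 224 / 2 = 46.928 mol/min
Reaction term: ξ·ΔH°_rxn = 46.928 × -86.1 = -4040.5 kJ/min
Sensible, feed 90.9→25 °C: -1550 kJ/min
Outlet flows (mol/min): A 130.14, B 46.928
Sensible, products 25→111 °C: 2240.7 kJ/min
Q = ΔH = -3349.8 kJ/min = -55.83 kW
Heat removed = 200.99 MJ/h

Q_out = 201 MJ/h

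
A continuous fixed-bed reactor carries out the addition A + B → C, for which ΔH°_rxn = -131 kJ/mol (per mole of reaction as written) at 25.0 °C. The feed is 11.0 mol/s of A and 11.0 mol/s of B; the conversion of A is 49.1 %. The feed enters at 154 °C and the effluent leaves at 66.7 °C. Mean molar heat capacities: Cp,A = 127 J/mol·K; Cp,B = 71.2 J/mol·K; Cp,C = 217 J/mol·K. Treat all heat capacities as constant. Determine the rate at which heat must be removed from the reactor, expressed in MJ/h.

Q_out = 3220 MJ/h

Extent of reaction ξ = 0.491 × 11.0 = 5.401 mol/s
Reaction term: ξ·ΔH°_rxn = 5.401 × -131 = -707.53 kJ/s
Sensible, feed 154→25 °C: -281.25 kJ/s
Outlet flows (mol/s): A 5.599, B 5.599, C 5.401
Sensible, products 25→66.7 °C: 95.149 kJ/s
Q = ΔH = -893.63 kJ/s = -893.63 kW
Heat removed = 3217.1 MJ/h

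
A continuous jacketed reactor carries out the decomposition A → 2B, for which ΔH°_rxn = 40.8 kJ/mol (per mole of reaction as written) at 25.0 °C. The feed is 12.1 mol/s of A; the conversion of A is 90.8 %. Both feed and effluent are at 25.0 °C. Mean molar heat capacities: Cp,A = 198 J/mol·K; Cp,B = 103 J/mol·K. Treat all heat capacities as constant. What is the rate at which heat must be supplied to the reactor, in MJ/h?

Extent of reaction ξ = 0.908 × 12.1 = 10.987 mol/s
Reaction term: ξ·ΔH°_rxn = 10.987 × 40.8 = 448.26 kJ/s
Q = ΔH = 448.26 kJ/s = 448.26 kW
Heat supplied = 1613.7 MJ/h

Q_in = 1610 MJ/h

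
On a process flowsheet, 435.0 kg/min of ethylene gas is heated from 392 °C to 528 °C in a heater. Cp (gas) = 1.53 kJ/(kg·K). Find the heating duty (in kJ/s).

Q = 1510 kJ/s

Q = ṁ·Cp·ΔT = 435.0 × 1.53 × (528 − 392) = 90515 kJ/min
Converting: 90515 / 60 s = 1508.6 kW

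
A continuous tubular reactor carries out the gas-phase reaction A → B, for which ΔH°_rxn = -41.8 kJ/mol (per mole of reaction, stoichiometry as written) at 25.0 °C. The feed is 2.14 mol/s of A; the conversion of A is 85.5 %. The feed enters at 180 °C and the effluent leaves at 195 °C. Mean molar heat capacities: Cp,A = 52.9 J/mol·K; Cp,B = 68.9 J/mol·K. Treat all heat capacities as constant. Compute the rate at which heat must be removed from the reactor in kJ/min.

Extent of reaction ξ = 0.855 × 2.14 = 1.8297 mol/s
Reaction term: ξ·ΔH°_rxn = 1.8297 × -41.8 = -76.481 kJ/s
Sensible, feed 180→25 °C: -17.547 kJ/s
Outlet flows (mol/s): A 0.3103, B 1.8297
Sensible, products 25→195 °C: 24.222 kJ/s
Q = ΔH = -69.807 kJ/s = -69.807 kW
Heat removed = 4188.4 kJ/min

Q_out = 4190 kJ/min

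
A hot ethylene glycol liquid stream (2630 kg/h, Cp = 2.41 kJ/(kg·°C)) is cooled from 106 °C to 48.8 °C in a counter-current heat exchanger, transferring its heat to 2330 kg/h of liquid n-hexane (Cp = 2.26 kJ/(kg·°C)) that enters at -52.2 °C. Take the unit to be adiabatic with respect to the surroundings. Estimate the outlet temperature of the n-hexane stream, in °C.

T_c,out = 16.7 °C

Heat released by hot stream: Q = 2630 × 2.41 × (106 − 48.8) = 362550 kJ/h
Energy balance on cold side (adiabatic exchanger): Q = ṁ_c·Cp_c·(T_c,out − T_c,in)
T_c,out = -52.2 + 362550/(2330 × 2.26) = 16.65 °C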